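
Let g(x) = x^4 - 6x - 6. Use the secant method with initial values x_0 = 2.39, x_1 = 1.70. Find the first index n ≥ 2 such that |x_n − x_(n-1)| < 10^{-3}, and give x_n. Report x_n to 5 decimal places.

g(2.39) = 12.2880864, g(1.70) = -7.8479000
x_2 = 1.7000000 − (-7.8479000)·(-0.6900000)/(-20.1359864) = 1.9689240;  |Δ| = 0.2689240
g(1.9689240) = -2.7850367
x_3 = 1.9689240 − (-2.7850367)·(0.2689240)/(5.0628633) = 2.1168568;  |Δ| = 0.1479328
g(2.1168568) = 1.3789618
x_4 = 2.1168568 − 1.3789618·(0.1479328)/(4.1639986) = 2.0678670;  |Δ| = 0.0489898
g(2.0678670) = -0.1223947
x_5 = 2.0678670 − (-0.1223947)·(-0.0489898)/(-1.5013565) = 2.0718608;  |Δ| = 0.0039938
g(2.0718608) = -0.0046898
x_6 = 2.0718608 − (-0.0046898)·(0.0039938)/(0.1177049) = 2.0720199;  |Δ| = 0.0001591
|x_6 − x_5| = 0.0001591 < 10^{-3}

n = 6, x_n = 2.07202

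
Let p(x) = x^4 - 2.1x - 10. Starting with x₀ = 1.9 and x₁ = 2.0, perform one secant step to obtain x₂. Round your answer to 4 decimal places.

1.9347

p(1.9) = -0.957900, p(2.0) = 1.800000
x₂ = 2.000000 − 1.800000·(2.000000 − 1.900000) / (1.800000 − (-0.957900)) = 2.000000 − (0.180000)/(2.757900) = 1.934733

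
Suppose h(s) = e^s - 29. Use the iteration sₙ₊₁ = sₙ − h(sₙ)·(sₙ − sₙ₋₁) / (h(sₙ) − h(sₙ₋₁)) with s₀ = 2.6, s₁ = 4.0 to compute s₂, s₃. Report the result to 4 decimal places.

3.1288, 3.2976

h(2.6) = -15.536262, h(4.0) = 25.598150
s₂ = 4.000000 − 25.598150·(4.000000 − 2.600000) / (25.598150 − (-15.536262)) = 4.000000 − (35.837410)/(41.134412) = 3.128773
h(3.128773) = -6.154069
s₃ = 3.128773 − (-6.154069)·(3.128773 − 4.000000) / (-6.154069 − 25.598150) = 3.128773 − (5.361591)/(-31.752219) = 3.297630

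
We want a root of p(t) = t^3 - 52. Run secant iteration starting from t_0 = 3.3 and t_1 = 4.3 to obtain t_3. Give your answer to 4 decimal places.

p(3.3) = -16.063000, p(4.3) = 27.507000
t_2 = 4.300000 − 27.507000·(4.300000 − 3.300000) / (27.507000 − (-16.063000)) = 4.300000 − (27.507000)/(43.570000) = 3.668671
p(3.668671) = -2.622814
t_3 = 3.668671 − (-2.622814)·(3.668671 − 4.300000) / (-2.622814 − 27.507000) = 3.668671 − (1.655858)/(-30.129814) = 3.723629

3.7236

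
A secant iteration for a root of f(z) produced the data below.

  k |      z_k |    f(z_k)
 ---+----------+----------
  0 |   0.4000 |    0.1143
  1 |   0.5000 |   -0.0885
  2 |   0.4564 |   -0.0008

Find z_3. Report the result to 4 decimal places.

0.4560

z_3 = 0.4564 − (-0.0008)·(0.4564 − 0.5000) / (-0.0008 − (-0.0885))
   = 0.4564 − (0.000035)/(0.087700) = 0.456002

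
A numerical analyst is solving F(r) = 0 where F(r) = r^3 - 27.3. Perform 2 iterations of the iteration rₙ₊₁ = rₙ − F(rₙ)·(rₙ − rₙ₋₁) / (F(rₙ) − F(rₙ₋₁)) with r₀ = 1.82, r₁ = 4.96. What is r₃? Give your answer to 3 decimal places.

F(1.82) = -21.27143, F(4.96) = 94.72394
r₂ = 4.96000 − 94.72394·(4.96000 − 1.82000) / (94.72394 − (-21.27143)) = 4.96000 − (297.43316)/(115.99537) = 2.39582
F(2.39582) = -13.54813
r₃ = 2.39582 − (-13.54813)·(2.39582 − 4.96000) / (-13.54813 − 94.72394) = 2.39582 − (34.73986)/(-108.27206) = 2.71668

2.717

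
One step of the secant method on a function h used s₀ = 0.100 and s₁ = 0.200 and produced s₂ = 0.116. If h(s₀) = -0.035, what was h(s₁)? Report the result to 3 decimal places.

The secant line through (0.100, -0.035) and (0.200, h(s₁)) crosses zero at s₂ = 0.116.
So (0.100, -0.035), (0.200, h(s₁)), (0.116, 0) are collinear:
h(s₁) = -0.035 · (0.200 − 0.116) / (0.100 − 0.116) = -0.035 · (0.08400)/(-0.01600) = 0.18375

0.184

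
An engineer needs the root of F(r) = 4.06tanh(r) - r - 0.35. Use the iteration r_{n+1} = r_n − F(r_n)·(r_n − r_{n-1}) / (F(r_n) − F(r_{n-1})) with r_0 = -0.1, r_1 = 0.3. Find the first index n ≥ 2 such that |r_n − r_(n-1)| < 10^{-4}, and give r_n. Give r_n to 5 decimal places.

n = 5, r_n = 0.11505

F(-0.1) = -0.6546521, F(0.3) = 0.5327292
r_2 = 0.3000000 − 0.5327292·(0.4000000)/(1.1873813) = 0.1205364;  |Δ| = 0.1794636
F(0.1205364) = 0.0164851
r_3 = 0.1205364 − 0.0164851·(-0.1794636)/(-0.5162441) = 0.1148057;  |Δ| = 0.0057308
F(0.1148057) = -0.0007318
r_4 = 0.1148057 − (-0.0007318)·(-0.0057308)/(-0.0172169) = 0.1150492;  |Δ| = 0.0002436
F(0.1150492) = 0.0000006
r_5 = 0.1150492 − 0.0000006·(0.0002436)/(0.0007324) = 0.1150490;  |Δ| = 0.0000002
|r_5 − r_4| = 0.0000002 < 10^{-4}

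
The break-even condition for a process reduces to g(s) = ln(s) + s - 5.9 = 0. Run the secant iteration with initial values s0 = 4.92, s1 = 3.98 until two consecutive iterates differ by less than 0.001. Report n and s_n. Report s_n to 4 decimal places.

g(4.92) = 0.613309, g(3.98) = -0.538718
s2 = 3.980000 − (-0.538718)·(-0.940000)/(-1.152027) = 4.419569;  |Δ| = 0.439569
g(4.419569) = 0.005611
s3 = 4.419569 − 0.005611·(0.439569)/(0.544329) = 4.415038;  |Δ| = 0.004531
g(4.415038) = 0.000054
s4 = 4.415038 − 0.000054·(-0.004531)/(-0.005557) = 4.414994;  |Δ| = 0.000044
|s4 − s3| = 0.000044 < 0.001

n = 4, s_n = 4.4150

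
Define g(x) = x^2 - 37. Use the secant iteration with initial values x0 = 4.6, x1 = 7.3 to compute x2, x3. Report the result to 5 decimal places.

5.93109, 6.06881

g(4.6) = -15.8400000, g(7.3) = 16.2900000
x2 = 7.3000000 − 16.2900000·(7.3000000 − 4.6000000) / (16.2900000 − (-15.8400000)) = 7.3000000 − (43.9830000)/(32.1300000) = 5.9310924
g(5.9310924) = -1.8221425
x3 = 5.9310924 − (-1.8221425)·(5.9310924 − 7.3000000) / (-1.8221425 − 16.2900000) = 5.9310924 − (2.4943447)/(-18.1121425) = 6.0688091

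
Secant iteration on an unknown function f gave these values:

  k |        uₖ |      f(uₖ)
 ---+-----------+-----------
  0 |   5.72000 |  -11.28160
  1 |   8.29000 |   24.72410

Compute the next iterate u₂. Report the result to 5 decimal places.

u₂ = 8.29000 − 24.72410·(8.29000 − 5.72000) / (24.72410 − (-11.28160))
   = 8.29000 − (63.5409370)/(36.0057000) = 6.5252534

6.52525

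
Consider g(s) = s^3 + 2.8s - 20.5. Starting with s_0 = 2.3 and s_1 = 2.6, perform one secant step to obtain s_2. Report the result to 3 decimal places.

2.391

g(2.3) = -1.89300, g(2.6) = 4.35600
s_2 = 2.60000 − 4.35600·(2.60000 − 2.30000) / (4.35600 − (-1.89300)) = 2.60000 − (1.30680)/(6.24900) = 2.39088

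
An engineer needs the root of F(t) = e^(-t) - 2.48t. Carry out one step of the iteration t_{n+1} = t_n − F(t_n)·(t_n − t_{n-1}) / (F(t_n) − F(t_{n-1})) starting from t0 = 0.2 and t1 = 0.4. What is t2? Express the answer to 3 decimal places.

0.300

F(0.2) = 0.32273, F(0.4) = -0.32168
t2 = 0.40000 − (-0.32168)·(0.40000 − 0.20000) / (-0.32168 − 0.32273) = 0.40000 − (-0.06434)/(-0.64441) = 0.30016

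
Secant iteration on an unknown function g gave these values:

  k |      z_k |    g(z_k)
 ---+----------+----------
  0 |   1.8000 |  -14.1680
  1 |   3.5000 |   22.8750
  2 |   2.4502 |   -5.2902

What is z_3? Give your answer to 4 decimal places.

z_3 = 2.4502 − (-5.2902)·(2.4502 − 3.5000) / (-5.2902 − 22.8750)
   = 2.4502 − (5.553652)/(-28.165200) = 2.647381

2.6474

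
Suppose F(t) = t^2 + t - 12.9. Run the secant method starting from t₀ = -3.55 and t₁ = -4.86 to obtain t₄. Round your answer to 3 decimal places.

F(-3.55) = -3.84750, F(-4.86) = 5.85960
t₂ = -4.86000 − 5.85960·(-4.86000 − (-3.55000)) / (5.85960 − (-3.84750)) = -4.86000 − (-7.67608)/(9.70710) = -4.06923
F(-4.06923) = -0.41059
t₃ = -4.06923 − (-0.41059)·(-4.06923 − (-4.86000)) / (-0.41059 − 5.85960) = -4.06923 − (-0.32468)/(-6.27019) = -4.12101
F(-4.12101) = -0.03827
t₄ = -4.12101 − (-0.03827)·(-4.12101 − (-4.06923)) / (-0.03827 − (-0.41059)) = -4.12101 − (0.00198)/(0.37233) = -4.12633

-4.126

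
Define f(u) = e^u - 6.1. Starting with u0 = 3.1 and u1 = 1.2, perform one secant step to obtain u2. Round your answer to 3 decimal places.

f(3.1) = 16.09795, f(1.2) = -2.77988
u2 = 1.20000 − (-2.77988)·(1.20000 − 3.10000) / (-2.77988 − 16.09795) = 1.20000 − (5.28178)/(-18.87783) = 1.47979

1.480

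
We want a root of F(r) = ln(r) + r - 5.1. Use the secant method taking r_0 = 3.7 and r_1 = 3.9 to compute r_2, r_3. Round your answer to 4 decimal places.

F(3.7) = -0.091667, F(3.9) = 0.160977
r_2 = 3.900000 − 0.160977·(3.900000 − 3.700000) / (0.160977 − (-0.091667)) = 3.900000 − (0.032195)/(0.252644) = 3.772566
F(3.772566) = 0.000322
r_3 = 3.772566 − 0.000322·(3.772566 − 3.900000) / (0.000322 − 0.160977) = 3.772566 − (-0.000041)/(-0.160655) = 3.772311

3.7726, 3.7723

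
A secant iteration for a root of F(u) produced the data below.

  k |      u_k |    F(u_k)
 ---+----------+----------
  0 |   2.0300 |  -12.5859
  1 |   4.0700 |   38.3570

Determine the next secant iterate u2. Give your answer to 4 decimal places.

2.5340

u2 = 4.0700 − 38.3570·(4.0700 − 2.0300) / (38.3570 − (-12.5859))
   = 4.0700 − (78.248280)/(50.942900) = 2.534000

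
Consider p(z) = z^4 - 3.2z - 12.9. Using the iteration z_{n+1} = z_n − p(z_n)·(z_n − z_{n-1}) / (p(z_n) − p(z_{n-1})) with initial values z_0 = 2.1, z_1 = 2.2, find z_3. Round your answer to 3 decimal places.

2.105

p(2.1) = -0.17190, p(2.2) = 3.48560
z_2 = 2.20000 − 3.48560·(2.20000 − 2.10000) / (3.48560 − (-0.17190)) = 2.20000 − (0.34856)/(3.65750) = 2.10470
p(2.10470) = -0.01225
z_3 = 2.10470 − (-0.01225)·(2.10470 − 2.20000) / (-0.01225 − 3.48560) = 2.10470 − (0.00117)/(-3.49785) = 2.10503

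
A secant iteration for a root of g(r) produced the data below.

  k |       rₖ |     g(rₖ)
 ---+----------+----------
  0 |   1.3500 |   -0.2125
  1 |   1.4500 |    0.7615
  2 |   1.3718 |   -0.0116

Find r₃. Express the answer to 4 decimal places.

r₃ = 1.3718 − (-0.0116)·(1.3718 − 1.4500) / (-0.0116 − 0.7615)
   = 1.3718 − (0.000907)/(-0.773100) = 1.372973

1.3730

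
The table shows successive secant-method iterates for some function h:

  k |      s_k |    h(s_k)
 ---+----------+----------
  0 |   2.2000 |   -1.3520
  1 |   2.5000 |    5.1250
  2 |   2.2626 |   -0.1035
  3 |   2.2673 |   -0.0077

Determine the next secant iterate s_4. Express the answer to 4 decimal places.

2.2677

s_4 = 2.2673 − (-0.0077)·(2.2673 − 2.2626) / (-0.0077 − (-0.1035))
   = 2.2673 − (-0.000036)/(0.095800) = 2.267678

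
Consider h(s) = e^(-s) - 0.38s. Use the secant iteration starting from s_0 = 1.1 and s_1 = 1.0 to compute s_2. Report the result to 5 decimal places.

0.98340

h(1.1) = -0.0851289, h(1.0) = -0.0121206
s_2 = 1.0000000 − (-0.0121206)·(1.0000000 − 1.1000000) / (-0.0121206 − (-0.0851289)) = 1.0000000 − (0.0012121)/(0.0730084) = 0.9833984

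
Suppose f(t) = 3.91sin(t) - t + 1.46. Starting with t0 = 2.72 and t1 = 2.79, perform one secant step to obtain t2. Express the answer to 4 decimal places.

f(2.72) = 0.340027, f(2.79) = 0.016578
t2 = 2.790000 − 0.016578·(2.790000 − 2.720000) / (0.016578 − 0.340027) = 2.790000 − (0.001160)/(-0.323449) = 2.793588

2.7936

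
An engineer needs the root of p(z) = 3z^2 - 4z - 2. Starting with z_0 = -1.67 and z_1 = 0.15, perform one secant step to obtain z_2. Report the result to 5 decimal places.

p(-1.67) = 13.0467000, p(0.15) = -2.5325000
z_2 = 0.1500000 − (-2.5325000)·(0.1500000 − (-1.6700000)) / (-2.5325000 − 13.0467000) = 0.1500000 − (-4.6091500)/(-15.5792000) = -0.1458528

-0.14585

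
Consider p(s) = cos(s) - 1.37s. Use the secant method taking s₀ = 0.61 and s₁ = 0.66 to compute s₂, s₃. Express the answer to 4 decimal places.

p(0.61) = -0.016052, p(0.66) = -0.114208
s₂ = 0.660000 − (-0.114208)·(0.660000 − 0.610000) / (-0.114208 − (-0.016052)) = 0.660000 − (-0.005710)/(-0.098156) = 0.601823
p(0.601823) = -0.000193
s₃ = 0.601823 − (-0.000193)·(0.601823 − 0.660000) / (-0.000193 − (-0.114208)) = 0.601823 − (0.000011)/(0.114015) = 0.601725

0.6018, 0.6017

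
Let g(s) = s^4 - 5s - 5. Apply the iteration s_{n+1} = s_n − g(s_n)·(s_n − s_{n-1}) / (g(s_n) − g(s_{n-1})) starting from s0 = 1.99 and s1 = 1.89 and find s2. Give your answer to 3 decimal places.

1.960

g(1.99) = 0.73239, g(1.89) = -1.69010
s2 = 1.89000 − (-1.69010)·(1.89000 − 1.99000) / (-1.69010 − 0.73239) = 1.89000 − (0.16901)/(-2.42249) = 1.95977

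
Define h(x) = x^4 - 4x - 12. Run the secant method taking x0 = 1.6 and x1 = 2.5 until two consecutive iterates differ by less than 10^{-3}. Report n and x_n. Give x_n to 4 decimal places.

h(1.6) = -11.846400, h(2.5) = 17.062500
x2 = 2.500000 − 17.062500·(0.900000)/(28.908900) = 1.968805;  |Δ| = 0.531195
h(1.968805) = -4.850335
x3 = 1.968805 − (-4.850335)·(-0.531195)/(-21.912835) = 2.086384;  |Δ| = 0.117578
h(2.086384) = -1.396954
x4 = 2.086384 − (-1.396954)·(0.117578)/(3.453380) = 2.133946;  |Δ| = 0.047562
h(2.133946) = 0.200637
x5 = 2.133946 − 0.200637·(0.047562)/(1.597591) = 2.127973;  |Δ| = 0.005973
h(2.127973) = -0.006675
x6 = 2.127973 − (-0.006675)·(-0.005973)/(-0.207311) = 2.128165;  |Δ| = 0.000192
|x6 − x5| = 0.000192 < 10^{-3}

n = 6, x_n = 2.1282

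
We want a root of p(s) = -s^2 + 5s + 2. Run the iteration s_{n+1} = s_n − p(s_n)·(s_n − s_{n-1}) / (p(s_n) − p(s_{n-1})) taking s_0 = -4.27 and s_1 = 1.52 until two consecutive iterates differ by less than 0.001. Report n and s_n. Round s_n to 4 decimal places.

n = 7, s_n = -0.3723

p(-4.27) = -37.582900, p(1.52) = 7.289600
s_2 = 1.520000 − 7.289600·(5.790000)/(44.872500) = 0.579406;  |Δ| = 0.940594
p(0.579406) = 4.561320
s_3 = 0.579406 − 4.561320·(-0.940594)/(-2.728280) = -0.993141;  |Δ| = 1.572547
p(-0.993141) = -3.952033
s_4 = -0.993141 − (-3.952033)·(-1.572547)/(-8.513353) = -0.263140;  |Δ| = 0.730001
p(-0.263140) = 0.615060
s_5 = -0.263140 − 0.615060·(0.730001)/(4.567092) = -0.361450;  |Δ| = 0.098311
p(-0.361450) = 0.062102
s_6 = -0.361450 − 0.062102·(-0.098311)/(-0.552958) = -0.372491;  |Δ| = 0.011041
p(-0.372491) = -0.001207
s_7 = -0.372491 − (-0.001207)·(-0.011041)/(-0.063309) = -0.372281;  |Δ| = 0.000211
|s_7 − s_6| = 0.000211 < 0.001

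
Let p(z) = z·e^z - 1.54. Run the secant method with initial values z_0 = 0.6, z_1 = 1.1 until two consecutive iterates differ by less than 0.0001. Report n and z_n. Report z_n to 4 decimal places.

n = 6, z_n = 0.7370

p(0.6) = -0.446729, p(1.1) = 1.764583
z_2 = 1.100000 − 1.764583·(0.500000)/(2.211311) = 0.701010;  |Δ| = 0.398990
p(0.701010) = -0.126913
z_3 = 0.701010 − (-0.126913)·(-0.398990)/(-1.891496) = 0.727781;  |Δ| = 0.026771
p(0.727781) = -0.033144
z_4 = 0.727781 − (-0.033144)·(0.026771)/(0.093769) = 0.737243;  |Δ| = 0.009463
p(0.737243) = 0.000961
z_5 = 0.737243 − 0.000961·(0.009463)/(0.034105) = 0.736977;  |Δ| = 0.000267
p(0.736977) = -0.000007
z_6 = 0.736977 − (-0.000007)·(-0.000267)/(-0.000968) = 0.736979;  |Δ| = 0.000002
|z_6 − z_5| = 0.000002 < 0.0001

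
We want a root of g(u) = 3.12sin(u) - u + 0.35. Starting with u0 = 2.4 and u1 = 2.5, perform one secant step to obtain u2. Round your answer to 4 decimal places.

g(2.4) = 0.057445, g(2.5) = -0.282767
u2 = 2.500000 − (-0.282767)·(2.500000 − 2.400000) / (-0.282767 − 0.057445) = 2.500000 − (-0.028277)/(-0.340212) = 2.416885

2.4169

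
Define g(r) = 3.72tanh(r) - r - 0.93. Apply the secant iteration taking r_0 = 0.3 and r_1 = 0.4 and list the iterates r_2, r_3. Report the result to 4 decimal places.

0.3637, 0.3625

g(0.3) = -0.146317, g(0.4) = 0.083410
r_2 = 0.400000 − 0.083410·(0.400000 − 0.300000) / (0.083410 − (-0.146317)) = 0.400000 − (0.008341)/(0.229727) = 0.363692
g(0.363692) = 0.002585
r_3 = 0.363692 − 0.002585·(0.363692 − 0.400000) / (0.002585 − 0.083410) = 0.363692 − (-0.000094)/(-0.080825) = 0.362530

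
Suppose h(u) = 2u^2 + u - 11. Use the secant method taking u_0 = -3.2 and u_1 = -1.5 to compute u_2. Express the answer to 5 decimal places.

h(-3.2) = 6.2800000, h(-1.5) = -8.0000000
u_2 = -1.5000000 − (-8.0000000)·(-1.5000000 − (-3.2000000)) / (-8.0000000 − 6.2800000) = -1.5000000 − (-13.6000000)/(-14.2800000) = -2.4523810

-2.45238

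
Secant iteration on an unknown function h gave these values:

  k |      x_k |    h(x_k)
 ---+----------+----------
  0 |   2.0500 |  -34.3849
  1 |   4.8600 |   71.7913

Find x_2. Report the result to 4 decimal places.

2.9600

x_2 = 4.8600 − 71.7913·(4.8600 − 2.0500) / (71.7913 − (-34.3849))
   = 4.8600 − (201.733553)/(106.176200) = 2.960012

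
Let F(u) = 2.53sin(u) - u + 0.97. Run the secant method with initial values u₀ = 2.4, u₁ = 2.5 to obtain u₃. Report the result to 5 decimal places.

F(2.4) = 0.2789218, F(2.5) = -0.0158655
u₂ = 2.5000000 − (-0.0158655)·(2.5000000 − 2.4000000) / (-0.0158655 − 0.2789218) = 2.5000000 − (-0.0015865)/(-0.2947873) = 2.4946180
F(2.4946180) = 0.0004033
u₃ = 2.4946180 − 0.0004033·(2.4946180 − 2.5000000) / (0.0004033 − (-0.0158655)) = 2.4946180 − (-0.0000022)/(0.0162688) = 2.4947514

2.49475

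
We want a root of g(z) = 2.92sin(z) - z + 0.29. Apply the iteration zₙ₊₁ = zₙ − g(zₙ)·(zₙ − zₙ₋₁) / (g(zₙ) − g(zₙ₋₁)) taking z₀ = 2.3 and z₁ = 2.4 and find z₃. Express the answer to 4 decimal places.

g(2.3) = 0.167459, g(2.4) = -0.137648
z₂ = 2.400000 − (-0.137648)·(2.400000 − 2.300000) / (-0.137648 − 0.167459) = 2.400000 − (-0.013765)/(-0.305107) = 2.354885
g(2.354885) = 0.002567
z₃ = 2.354885 − 0.002567·(2.354885 − 2.400000) / (0.002567 − (-0.137648)) = 2.354885 − (-0.000116)/(0.140215) = 2.355712

2.3557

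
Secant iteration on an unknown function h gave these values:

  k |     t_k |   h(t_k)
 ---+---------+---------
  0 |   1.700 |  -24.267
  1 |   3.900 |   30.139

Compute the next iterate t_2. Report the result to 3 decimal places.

t_2 = 3.900 − 30.139·(3.900 − 1.700) / (30.139 − (-24.267))
   = 3.900 − (66.30580)/(54.40600) = 2.68128

2.681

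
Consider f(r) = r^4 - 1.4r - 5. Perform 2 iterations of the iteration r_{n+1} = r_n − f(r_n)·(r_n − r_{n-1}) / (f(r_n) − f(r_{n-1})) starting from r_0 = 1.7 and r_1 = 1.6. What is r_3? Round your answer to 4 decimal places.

1.6439

f(1.7) = 0.972100, f(1.6) = -0.686400
r_2 = 1.600000 − (-0.686400)·(1.600000 − 1.700000) / (-0.686400 − 0.972100) = 1.600000 − (0.068640)/(-1.658500) = 1.641387
f(1.641387) = -0.039494
r_3 = 1.641387 − (-0.039494)·(1.641387 − 1.600000) / (-0.039494 − (-0.686400)) = 1.641387 − (-0.001635)/(0.646906) = 1.643913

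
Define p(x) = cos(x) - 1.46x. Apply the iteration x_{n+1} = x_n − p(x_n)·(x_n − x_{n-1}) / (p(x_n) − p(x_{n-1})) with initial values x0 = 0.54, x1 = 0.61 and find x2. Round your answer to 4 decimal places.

p(0.54) = 0.069309, p(0.61) = -0.070952
x2 = 0.610000 − (-0.070952)·(0.610000 − 0.540000) / (-0.070952 − 0.069309) = 0.610000 − (-0.004967)/(-0.140261) = 0.574590

0.5746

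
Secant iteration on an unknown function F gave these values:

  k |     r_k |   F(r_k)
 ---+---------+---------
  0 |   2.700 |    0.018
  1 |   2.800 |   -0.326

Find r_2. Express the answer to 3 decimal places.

r_2 = 2.800 − (-0.326)·(2.800 − 2.700) / (-0.326 − 0.018)
   = 2.800 − (-0.03260)/(-0.34400) = 2.70523

2.705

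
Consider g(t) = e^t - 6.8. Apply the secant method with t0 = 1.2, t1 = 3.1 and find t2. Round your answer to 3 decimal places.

g(1.2) = -3.47988, g(3.1) = 15.39795
t2 = 3.10000 − 15.39795·(3.10000 − 1.20000) / (15.39795 − (-3.47988)) = 3.10000 − (29.25611)/(18.87783) = 1.55024

1.550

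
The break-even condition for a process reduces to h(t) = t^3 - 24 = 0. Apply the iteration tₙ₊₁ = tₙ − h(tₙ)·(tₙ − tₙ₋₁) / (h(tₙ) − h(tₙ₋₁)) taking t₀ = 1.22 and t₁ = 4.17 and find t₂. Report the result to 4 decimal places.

h(1.22) = -22.184152, h(4.17) = 48.511713
t₂ = 4.170000 − 48.511713·(4.170000 − 1.220000) / (48.511713 − (-22.184152)) = 4.170000 − (143.109553)/(70.695865) = 2.145701

2.1457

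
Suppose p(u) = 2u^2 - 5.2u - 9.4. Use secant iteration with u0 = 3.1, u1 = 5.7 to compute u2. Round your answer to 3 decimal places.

p(3.1) = -6.30000, p(5.7) = 25.94000
u2 = 5.70000 − 25.94000·(5.70000 − 3.10000) / (25.94000 − (-6.30000)) = 5.70000 − (67.44400)/(32.24000) = 3.60806

3.608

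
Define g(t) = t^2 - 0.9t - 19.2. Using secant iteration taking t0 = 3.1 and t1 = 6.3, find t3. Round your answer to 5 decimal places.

g(3.1) = -12.3800000, g(6.3) = 14.8200000
t2 = 6.3000000 − 14.8200000·(6.3000000 − 3.1000000) / (14.8200000 − (-12.3800000)) = 6.3000000 − (47.4240000)/(27.2000000) = 4.5564706
g(4.5564706) = -2.5393993
t3 = 4.5564706 − (-2.5393993)·(4.5564706 − 6.3000000) / (-2.5393993 − 14.8200000) = 4.5564706 − (4.4275174)/(-17.3593993) = 4.8115207

4.81152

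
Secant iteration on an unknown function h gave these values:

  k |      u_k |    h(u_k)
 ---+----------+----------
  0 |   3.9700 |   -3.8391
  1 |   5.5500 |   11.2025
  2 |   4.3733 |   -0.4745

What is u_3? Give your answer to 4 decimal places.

u_3 = 4.3733 − (-0.4745)·(4.3733 − 5.5500) / (-0.4745 − 11.2025)
   = 4.3733 − (0.558344)/(-11.677000) = 4.421116

4.4211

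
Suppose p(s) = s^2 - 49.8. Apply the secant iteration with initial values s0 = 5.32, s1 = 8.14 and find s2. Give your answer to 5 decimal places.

p(5.32) = -21.4976000, p(8.14) = 16.4596000
s2 = 8.1400000 − 16.4596000·(8.1400000 − 5.3200000) / (16.4596000 − (-21.4976000)) = 8.1400000 − (46.4160720)/(37.9572000) = 6.9171471

6.91715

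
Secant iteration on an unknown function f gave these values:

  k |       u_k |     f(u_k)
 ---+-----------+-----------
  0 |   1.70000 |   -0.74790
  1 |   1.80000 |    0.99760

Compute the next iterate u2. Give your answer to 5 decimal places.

1.74285

u2 = 1.80000 − 0.99760·(1.80000 − 1.70000) / (0.99760 − (-0.74790))
   = 1.80000 − (0.0997600)/(1.7455000) = 1.7428473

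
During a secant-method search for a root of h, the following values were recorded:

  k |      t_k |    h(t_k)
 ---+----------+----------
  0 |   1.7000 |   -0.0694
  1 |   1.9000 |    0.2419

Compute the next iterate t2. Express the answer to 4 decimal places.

1.7446

t2 = 1.9000 − 0.2419·(1.9000 − 1.7000) / (0.2419 − (-0.0694))
   = 1.9000 − (0.048380)/(0.311300) = 1.744587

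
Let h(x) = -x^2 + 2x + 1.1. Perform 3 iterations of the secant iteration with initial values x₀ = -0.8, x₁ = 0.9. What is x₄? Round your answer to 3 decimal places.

-0.427

h(-0.8) = -1.14000, h(0.9) = 2.09000
x₂ = 0.90000 − 2.09000·(0.90000 − (-0.80000)) / (2.09000 − (-1.14000)) = 0.90000 − (3.55300)/(3.23000) = -0.20000
h(-0.20000) = 0.66000
x₃ = -0.20000 − 0.66000·(-0.20000 − 0.90000) / (0.66000 − 2.09000) = -0.20000 − (-0.72600)/(-1.43000) = -0.70769
h(-0.70769) = -0.81621
x₄ = -0.70769 − (-0.81621)·(-0.70769 − (-0.20000)) / (-0.81621 − 0.66000) = -0.70769 − (0.41439)/(-1.47621) = -0.42698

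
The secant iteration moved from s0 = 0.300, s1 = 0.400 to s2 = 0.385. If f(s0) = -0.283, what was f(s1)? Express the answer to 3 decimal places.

The secant line through (0.300, -0.283) and (0.400, f(s1)) crosses zero at s2 = 0.385.
So (0.300, -0.283), (0.400, f(s1)), (0.385, 0) are collinear:
f(s1) = -0.283 · (0.400 − 0.385) / (0.300 − 0.385) = -0.283 · (0.01500)/(-0.08500) = 0.04994

0.050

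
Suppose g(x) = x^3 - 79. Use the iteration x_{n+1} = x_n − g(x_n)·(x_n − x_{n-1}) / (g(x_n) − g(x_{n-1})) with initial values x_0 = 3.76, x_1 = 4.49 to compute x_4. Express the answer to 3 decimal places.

g(3.76) = -25.84262, g(4.49) = 11.51885
x_2 = 4.49000 − 11.51885·(4.49000 − 3.76000) / (11.51885 − (-25.84262)) = 4.49000 − (8.40876)/(37.36147) = 4.26494
g(4.26494) = -1.42224
x_3 = 4.26494 − (-1.42224)·(4.26494 − 4.49000) / (-1.42224 − 11.51885) = 4.26494 − (0.32010)/(-12.94109) = 4.28967
g(4.28967) = -0.06464
x_4 = 4.28967 − (-0.06464)·(4.28967 − 4.26494) / (-0.06464 − (-1.42224)) = 4.28967 − (-0.00160)/(1.35760) = 4.29085

4.291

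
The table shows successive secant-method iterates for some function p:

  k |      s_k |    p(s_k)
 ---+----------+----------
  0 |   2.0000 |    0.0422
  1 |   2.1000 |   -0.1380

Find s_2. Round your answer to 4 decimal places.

s_2 = 2.1000 − (-0.1380)·(2.1000 − 2.0000) / (-0.1380 − 0.0422)
   = 2.1000 − (-0.013800)/(-0.180200) = 2.023418

2.0234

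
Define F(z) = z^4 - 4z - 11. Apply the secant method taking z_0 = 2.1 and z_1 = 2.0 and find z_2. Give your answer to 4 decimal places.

F(2.1) = 0.048100, F(2.0) = -3.000000
z_2 = 2.000000 − (-3.000000)·(2.000000 − 2.100000) / (-3.000000 − 0.048100) = 2.000000 − (0.300000)/(-3.048100) = 2.098422

2.0984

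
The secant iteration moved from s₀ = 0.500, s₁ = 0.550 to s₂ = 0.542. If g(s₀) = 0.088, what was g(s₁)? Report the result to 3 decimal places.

-0.017

The secant line through (0.500, 0.088) and (0.550, g(s₁)) crosses zero at s₂ = 0.542.
So (0.500, 0.088), (0.550, g(s₁)), (0.542, 0) are collinear:
g(s₁) = 0.088 · (0.550 − 0.542) / (0.500 − 0.542) = 0.088 · (0.00800)/(-0.04200) = -0.01676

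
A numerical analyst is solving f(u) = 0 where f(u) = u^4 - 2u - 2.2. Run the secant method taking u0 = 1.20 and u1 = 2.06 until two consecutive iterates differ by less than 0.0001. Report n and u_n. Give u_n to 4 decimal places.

n = 7, u_n = 1.5118

f(1.20) = -2.526400, f(2.06) = 11.688141
u2 = 2.060000 − 11.688141·(0.860000)/(14.214541) = 1.352851;  |Δ| = 0.707149
f(1.352851) = -1.556050
u3 = 1.352851 − (-1.556050)·(-0.707149)/(-13.244191) = 1.435933;  |Δ| = 0.083082
f(1.435933) = -0.820417
u4 = 1.435933 − (-0.820417)·(0.083082)/(0.735633) = 1.528591;  |Δ| = 0.092658
f(1.528591) = 0.202476
u5 = 1.528591 − 0.202476·(0.092658)/(1.022893) = 1.510250;  |Δ| = 0.018341
f(1.510250) = -0.018199
u6 = 1.510250 − (-0.018199)·(-0.018341)/(-0.220674) = 1.511763;  |Δ| = 0.001513
f(1.511763) = -0.000351
u7 = 1.511763 − (-0.000351)·(0.001513)/(0.017847) = 1.511792;  |Δ| = 0.000030
|u7 − u6| = 0.000030 < 0.0001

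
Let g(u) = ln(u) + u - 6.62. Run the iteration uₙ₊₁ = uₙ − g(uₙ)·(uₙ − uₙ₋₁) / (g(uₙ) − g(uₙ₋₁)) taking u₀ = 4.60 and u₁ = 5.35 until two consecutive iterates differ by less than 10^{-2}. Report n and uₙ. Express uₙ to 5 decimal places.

g(4.60) = -0.4939437, g(5.35) = 0.4070966
u₂ = 5.3500000 − 0.4070966·(0.7500000)/(0.9010403) = 5.0111445;  |Δ| = 0.3388555
g(5.0111445) = 0.0028089
u₃ = 5.0111445 − 0.0028089·(-0.3388555)/(-0.4042877) = 5.0087903;  |Δ| = 0.0023543
|u₃ − u₂| = 0.0023543 < 10^{-2}

n = 3, uₙ = 5.00879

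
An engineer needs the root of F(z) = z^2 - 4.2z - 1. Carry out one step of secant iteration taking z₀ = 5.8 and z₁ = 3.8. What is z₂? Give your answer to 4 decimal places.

4.2667

F(5.8) = 8.280000, F(3.8) = -2.520000
z₂ = 3.800000 − (-2.520000)·(3.800000 − 5.800000) / (-2.520000 − 8.280000) = 3.800000 − (5.040000)/(-10.800000) = 4.266667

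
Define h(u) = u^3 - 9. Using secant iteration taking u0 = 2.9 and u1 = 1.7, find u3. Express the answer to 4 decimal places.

h(2.9) = 15.389000, h(1.7) = -4.087000
u2 = 1.700000 − (-4.087000)·(1.700000 − 2.900000) / (-4.087000 − 15.389000) = 1.700000 − (4.904400)/(-19.476000) = 1.951818
h(1.951818) = -1.564371
u3 = 1.951818 − (-1.564371)·(1.951818 − 1.700000) / (-1.564371 − (-4.087000)) = 1.951818 − (-0.393936)/(2.522629) = 2.107979

2.1080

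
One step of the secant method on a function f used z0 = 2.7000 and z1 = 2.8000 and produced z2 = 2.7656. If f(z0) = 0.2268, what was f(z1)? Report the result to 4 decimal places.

The secant line through (2.7000, 0.2268) and (2.8000, f(z1)) crosses zero at z2 = 2.7656.
So (2.7000, 0.2268), (2.8000, f(z1)), (2.7656, 0) are collinear:
f(z1) = 0.2268 · (2.8000 − 2.7656) / (2.7000 − 2.7656) = 0.2268 · (0.034400)/(-0.065600) = -0.118932

-0.1189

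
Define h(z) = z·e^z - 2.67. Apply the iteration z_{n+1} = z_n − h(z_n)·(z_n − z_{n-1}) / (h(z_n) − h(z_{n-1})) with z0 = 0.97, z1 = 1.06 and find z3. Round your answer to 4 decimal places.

0.9910

h(0.97) = -0.111194, h(1.06) = 0.389553
z2 = 1.060000 − 0.389553·(1.060000 − 0.970000) / (0.389553 − (-0.111194)) = 1.060000 − (0.035060)/(0.500747) = 0.989985
h(0.989985) = -0.005758
z3 = 0.989985 − (-0.005758)·(0.989985 − 1.060000) / (-0.005758 − 0.389553) = 0.989985 − (0.000403)/(-0.395311) = 0.991005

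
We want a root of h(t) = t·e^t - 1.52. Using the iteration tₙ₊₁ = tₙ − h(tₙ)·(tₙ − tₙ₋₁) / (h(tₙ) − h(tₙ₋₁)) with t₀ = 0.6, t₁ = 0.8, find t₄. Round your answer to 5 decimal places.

h(0.6) = -0.4267287, h(0.8) = 0.2604327
t₂ = 0.8000000 − 0.2604327·(0.8000000 − 0.6000000) / (0.2604327 − (-0.4267287)) = 0.8000000 − (0.0520865)/(0.6871615) = 0.7242004
h(0.7242004) = -0.0259160
t₃ = 0.7242004 − (-0.0259160)·(0.7242004 − 0.8000000) / (-0.0259160 − 0.2604327) = 0.7242004 − (0.0019644)/(-0.2863487) = 0.7310607
h(0.7310607) = -0.0013803
t₄ = 0.7310607 − (-0.0013803)·(0.7310607 − 0.7242004) / (-0.0013803 − (-0.0259160)) = 0.7310607 − (-0.0000095)/(0.0245357) = 0.7314466

0.73145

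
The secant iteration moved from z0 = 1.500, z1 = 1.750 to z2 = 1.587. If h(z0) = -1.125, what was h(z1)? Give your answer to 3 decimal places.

2.108

The secant line through (1.500, -1.125) and (1.750, h(z1)) crosses zero at z2 = 1.587.
So (1.500, -1.125), (1.750, h(z1)), (1.587, 0) are collinear:
h(z1) = -1.125 · (1.750 − 1.587) / (1.500 − 1.587) = -1.125 · (0.16300)/(-0.08700) = 2.10776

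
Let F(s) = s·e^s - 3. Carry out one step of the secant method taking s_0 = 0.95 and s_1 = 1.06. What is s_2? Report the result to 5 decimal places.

1.04914

F(0.95) = -0.5435758, F(1.06) = 0.0595532
s_2 = 1.0600000 − 0.0595532·(1.0600000 − 0.9500000) / (0.0595532 − (-0.5435758)) = 1.0600000 − (0.0065509)/(0.6031291) = 1.0491385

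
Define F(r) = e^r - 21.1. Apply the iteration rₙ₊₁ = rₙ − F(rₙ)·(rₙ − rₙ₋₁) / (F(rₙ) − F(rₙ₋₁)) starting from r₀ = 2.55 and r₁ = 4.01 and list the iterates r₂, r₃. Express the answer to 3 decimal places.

F(2.55) = -8.29290, F(4.01) = 34.04687
r₂ = 4.01000 − 34.04687·(4.01000 − 2.55000) / (34.04687 − (-8.29290)) = 4.01000 − (49.70843)/(42.33977) = 2.83596
F(2.83596) = -4.05318
r₃ = 2.83596 − (-4.05318)·(2.83596 − 4.01000) / (-4.05318 − 34.04687) = 2.83596 − (4.75858)/(-38.10005) = 2.96086

2.836, 2.961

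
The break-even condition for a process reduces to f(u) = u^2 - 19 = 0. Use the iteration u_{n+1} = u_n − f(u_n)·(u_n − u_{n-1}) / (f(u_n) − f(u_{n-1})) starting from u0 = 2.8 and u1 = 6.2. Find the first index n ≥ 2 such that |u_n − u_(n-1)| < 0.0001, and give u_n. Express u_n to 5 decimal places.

f(2.8) = -11.1600000, f(6.2) = 19.4400000
u2 = 6.2000000 − 19.4400000·(3.4000000)/(30.6000000) = 4.0400000;  |Δ| = 2.1600000
f(4.0400000) = -2.6784000
u3 = 4.0400000 − (-2.6784000)·(-2.1600000)/(-22.1184000) = 4.3015625;  |Δ| = 0.2615625
f(4.3015625) = -0.4965601
u4 = 4.3015625 − (-0.4965601)·(0.2615625)/(2.1818399) = 4.3610909;  |Δ| = 0.0595284
f(4.3610909) = 0.0191140
u5 = 4.3610909 − 0.0191140·(0.0595284)/(0.5156741) = 4.3588844;  |Δ| = 0.0022065
f(4.3588844) = -0.0001265
u6 = 4.3588844 − (-0.0001265)·(-0.0022065)/(-0.0192405) = 4.3588989;  |Δ| = 0.0000145
|u6 − u5| = 0.0000145 < 0.0001

n = 6, u_n = 4.35890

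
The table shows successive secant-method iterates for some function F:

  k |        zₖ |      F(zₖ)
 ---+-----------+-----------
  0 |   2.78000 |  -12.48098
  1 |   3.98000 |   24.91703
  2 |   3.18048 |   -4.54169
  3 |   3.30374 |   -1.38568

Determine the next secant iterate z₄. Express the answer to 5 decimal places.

3.35786

z₄ = 3.30374 − (-1.38568)·(3.30374 − 3.18048) / (-1.38568 − (-4.54169))
   = 3.30374 − (-0.1707989)/(3.1560100) = 3.3578586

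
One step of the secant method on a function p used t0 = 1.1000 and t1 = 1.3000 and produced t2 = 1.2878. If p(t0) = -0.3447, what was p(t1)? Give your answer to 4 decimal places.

0.0224

The secant line through (1.1000, -0.3447) and (1.3000, p(t1)) crosses zero at t2 = 1.2878.
So (1.1000, -0.3447), (1.3000, p(t1)), (1.2878, 0) are collinear:
p(t1) = -0.3447 · (1.3000 − 1.2878) / (1.1000 − 1.2878) = -0.3447 · (0.012200)/(-0.187800) = 0.022393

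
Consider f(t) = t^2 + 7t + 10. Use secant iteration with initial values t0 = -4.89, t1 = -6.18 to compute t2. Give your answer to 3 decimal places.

-4.968

f(-4.89) = -0.31790, f(-6.18) = 4.93240
t2 = -6.18000 − 4.93240·(-6.18000 − (-4.89000)) / (4.93240 − (-0.31790)) = -6.18000 − (-6.36280)/(5.25030) = -4.96811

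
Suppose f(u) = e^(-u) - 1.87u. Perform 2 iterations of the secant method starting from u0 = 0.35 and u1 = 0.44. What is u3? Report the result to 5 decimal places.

f(0.35) = 0.0501881, f(0.44) = -0.1787636
u2 = 0.4400000 − (-0.1787636)·(0.4400000 − 0.3500000) / (-0.1787636 − 0.0501881) = 0.4400000 − (-0.0160887)/(-0.2289517) = 0.3697287
f(0.3697287) = -0.0004710
u3 = 0.3697287 − (-0.0004710)·(0.3697287 − 0.4400000) / (-0.0004710 − (-0.1787636)) = 0.3697287 − (0.0000331)/(0.1782926) = 0.3695431

0.36954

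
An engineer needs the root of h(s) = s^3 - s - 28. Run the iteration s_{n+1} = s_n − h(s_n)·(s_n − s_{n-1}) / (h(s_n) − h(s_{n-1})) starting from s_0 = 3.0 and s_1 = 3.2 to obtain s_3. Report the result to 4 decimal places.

3.1463

h(3.0) = -4.000000, h(3.2) = 1.568000
s_2 = 3.200000 − 1.568000·(3.200000 − 3.000000) / (1.568000 − (-4.000000)) = 3.200000 − (0.313600)/(5.568000) = 3.143678
h(3.143678) = -0.075611
s_3 = 3.143678 − (-0.075611)·(3.143678 − 3.200000) / (-0.075611 − 1.568000) = 3.143678 − (0.004259)/(-1.643611) = 3.146269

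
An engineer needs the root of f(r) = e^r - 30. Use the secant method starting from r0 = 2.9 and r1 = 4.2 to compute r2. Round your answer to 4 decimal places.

3.2169

f(2.9) = -11.825855, f(4.2) = 36.686331
r2 = 4.200000 − 36.686331·(4.200000 − 2.900000) / (36.686331 − (-11.825855)) = 4.200000 − (47.692230)/(48.512186) = 3.216902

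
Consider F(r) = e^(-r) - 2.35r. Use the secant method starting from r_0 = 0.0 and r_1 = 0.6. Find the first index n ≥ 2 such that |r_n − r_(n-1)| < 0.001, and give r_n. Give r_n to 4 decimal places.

F(0.0) = 1.000000, F(0.6) = -0.861188
r_2 = 0.600000 − (-0.861188)·(0.600000)/(-1.861188) = 0.322375;  |Δ| = 0.277625
F(0.322375) = -0.033154
r_3 = 0.322375 − (-0.033154)·(-0.277625)/(0.828035) = 0.311259;  |Δ| = 0.011116
F(0.311259) = 0.001066
r_4 = 0.311259 − 0.001066·(-0.011116)/(0.034220) = 0.311605;  |Δ| = 0.000346
|r_4 − r_3| = 0.000346 < 0.001

n = 4, r_n = 0.3116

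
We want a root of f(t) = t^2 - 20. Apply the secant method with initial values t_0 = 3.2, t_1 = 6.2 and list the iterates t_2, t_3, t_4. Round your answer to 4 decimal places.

4.2383, 4.4334, 4.4732

f(3.2) = -9.760000, f(6.2) = 18.440000
t_2 = 6.200000 − 18.440000·(6.200000 − 3.200000) / (18.440000 − (-9.760000)) = 6.200000 − (55.320000)/(28.200000) = 4.238298
f(4.238298) = -2.036831
t_3 = 4.238298 − (-2.036831)·(4.238298 − 6.200000) / (-2.036831 − 18.440000) = 4.238298 − (3.995656)/(-20.476831) = 4.433428
f(4.433428) = -0.344712
t_4 = 4.433428 − (-0.344712)·(4.433428 − 4.238298) / (-0.344712 − (-2.036831)) = 4.433428 − (-0.067264)/(1.692119) = 4.473180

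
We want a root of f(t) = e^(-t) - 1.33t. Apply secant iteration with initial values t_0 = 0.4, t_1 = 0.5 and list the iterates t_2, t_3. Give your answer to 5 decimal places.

f(0.4) = 0.1383200, f(0.5) = -0.0584693
t_2 = 0.5000000 − (-0.0584693)·(0.5000000 − 0.4000000) / (-0.0584693 − 0.1383200) = 0.5000000 − (-0.0058469)/(-0.1967894) = 0.4702884
f(0.4702884) = -0.0006615
t_3 = 0.4702884 − (-0.0006615)·(0.4702884 − 0.5000000) / (-0.0006615 − (-0.0584693)) = 0.4702884 − (0.0000197)/(0.0578079) = 0.4699484

0.47029, 0.46995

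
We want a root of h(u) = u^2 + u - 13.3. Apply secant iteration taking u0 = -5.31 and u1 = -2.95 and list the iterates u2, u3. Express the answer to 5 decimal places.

h(-5.31) = 9.5861000, h(-2.95) = -7.5475000
u2 = -2.9500000 − (-7.5475000)·(-2.9500000 − (-5.3100000)) / (-7.5475000 − 9.5861000) = -2.9500000 − (-17.8121000)/(-17.1336000) = -3.9896006
h(-3.9896006) = -1.3726880
u3 = -3.9896006 − (-1.3726880)·(-3.9896006 − (-2.9500000)) / (-1.3726880 − (-7.5475000)) = -3.9896006 − (1.4270472)/(6.1748120) = -4.2207083

-3.98960, -4.22071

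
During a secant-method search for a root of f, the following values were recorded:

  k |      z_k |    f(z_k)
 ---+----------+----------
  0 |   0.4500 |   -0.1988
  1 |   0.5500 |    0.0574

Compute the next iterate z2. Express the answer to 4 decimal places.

z2 = 0.5500 − 0.0574·(0.5500 − 0.4500) / (0.0574 − (-0.1988))
   = 0.5500 − (0.005740)/(0.256200) = 0.527596

0.5276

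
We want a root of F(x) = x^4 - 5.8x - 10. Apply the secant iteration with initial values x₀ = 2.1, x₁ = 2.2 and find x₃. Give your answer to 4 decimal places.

F(2.1) = -2.731900, F(2.2) = 0.665600
x₂ = 2.200000 − 0.665600·(2.200000 − 2.100000) / (0.665600 − (-2.731900)) = 2.200000 − (0.066560)/(3.397500) = 2.180409
F(2.180409) = -0.044108
x₃ = 2.180409 − (-0.044108)·(2.180409 − 2.200000) / (-0.044108 − 0.665600) = 2.180409 − (0.000864)/(-0.709708) = 2.181627

2.1816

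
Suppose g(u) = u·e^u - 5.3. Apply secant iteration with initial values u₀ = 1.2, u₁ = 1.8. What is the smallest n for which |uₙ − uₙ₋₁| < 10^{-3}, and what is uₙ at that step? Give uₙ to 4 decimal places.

n = 5, uₙ = 1.3601

g(1.2) = -1.315860, g(1.8) = 5.589365
u₂ = 1.800000 − 5.589365·(0.600000)/(6.905225) = 1.314336;  |Δ| = 0.485664
g(1.314336) = -0.407675
u₃ = 1.314336 − (-0.407675)·(-0.485664)/(-5.997041) = 1.347351;  |Δ| = 0.033015
g(1.347351) = -0.116442
u₄ = 1.347351 − (-0.116442)·(0.033015)/(0.291233) = 1.360551;  |Δ| = 0.013200
g(1.360551) = 0.003895
u₅ = 1.360551 − 0.003895·(0.013200)/(0.120337) = 1.360124;  |Δ| = 0.000427
|u₅ − u₄| = 0.000427 < 10^{-3}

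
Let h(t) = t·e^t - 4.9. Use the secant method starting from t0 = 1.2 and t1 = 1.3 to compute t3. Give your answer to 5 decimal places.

1.31521

h(1.2) = -0.9158597, h(1.3) = -0.1299143
t2 = 1.3000000 − (-0.1299143)·(1.3000000 − 1.2000000) / (-0.1299143 − (-0.9158597)) = 1.3000000 − (-0.0129914)/(0.7859454) = 1.3165297
h(1.3165297) = 0.0112522
t3 = 1.3165297 − 0.0112522·(1.3165297 − 1.3000000) / (0.0112522 − (-0.1299143)) = 1.3165297 − (0.0001860)/(0.1411665) = 1.3152121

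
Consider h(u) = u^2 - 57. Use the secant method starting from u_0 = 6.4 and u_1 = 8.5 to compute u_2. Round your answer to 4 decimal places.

h(6.4) = -16.040000, h(8.5) = 15.250000
u_2 = 8.500000 − 15.250000·(8.500000 − 6.400000) / (15.250000 − (-16.040000)) = 8.500000 − (32.025000)/(31.290000) = 7.476510

7.4765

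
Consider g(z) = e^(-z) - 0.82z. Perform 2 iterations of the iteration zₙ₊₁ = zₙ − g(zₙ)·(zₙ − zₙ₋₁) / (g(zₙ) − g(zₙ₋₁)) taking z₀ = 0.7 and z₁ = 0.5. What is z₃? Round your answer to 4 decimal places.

g(0.7) = -0.077415, g(0.5) = 0.196531
z₂ = 0.500000 − 0.196531·(0.500000 − 0.700000) / (0.196531 − (-0.077415)) = 0.500000 − (-0.039306)/(0.273945) = 0.643482
g(0.643482) = -0.002195
z₃ = 0.643482 − (-0.002195)·(0.643482 − 0.500000) / (-0.002195 − 0.196531) = 0.643482 − (-0.000315)/(-0.198726) = 0.641897

0.6419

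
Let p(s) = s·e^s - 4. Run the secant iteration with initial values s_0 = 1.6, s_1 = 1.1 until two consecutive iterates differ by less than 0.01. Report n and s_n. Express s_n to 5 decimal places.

p(1.6) = 3.9248519, p(1.1) = -0.6954174
s_2 = 1.1000000 − (-0.6954174)·(-0.5000000)/(-4.6202693) = 1.1752572;  |Δ| = 0.0752572
p(1.1752572) = -0.1933700
s_3 = 1.1752572 − (-0.1933700)·(0.0752572)/(0.5020474) = 1.2042435;  |Δ| = 0.0289863
p(1.2042435) = 0.0152320
s_4 = 1.2042435 − 0.0152320·(0.0289863)/(0.2086020) = 1.2021270;  |Δ| = 0.0021166
|s_4 − s_3| = 0.0021166 < 0.01

n = 4, s_n = 1.20213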